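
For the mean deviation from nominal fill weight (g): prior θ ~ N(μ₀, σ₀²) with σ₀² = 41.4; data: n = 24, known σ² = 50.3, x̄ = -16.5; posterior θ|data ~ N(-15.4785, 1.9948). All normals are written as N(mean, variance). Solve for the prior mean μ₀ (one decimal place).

The posterior mean is a precision-weighted average: μ_n = (τ₀μ₀ + τ_data·x̄)/(τ₀+τ_data), with τ₀=1/σ₀² and τ_data=n/σ².
Here τ₀ = 1/41.4 = 0.024155 and τ_data = 24/50.3 = 0.477137, so τ_n = 0.501292.
Rearranging for μ₀: μ₀ = (μ_n·τ_n − τ_data·x̄)/τ₀ = (-15.4785·0.501292 − 0.477137·-16.5) / 0.024155 = 0.113512/0.024155 ≈ 4.7.

μ₀ = 4.7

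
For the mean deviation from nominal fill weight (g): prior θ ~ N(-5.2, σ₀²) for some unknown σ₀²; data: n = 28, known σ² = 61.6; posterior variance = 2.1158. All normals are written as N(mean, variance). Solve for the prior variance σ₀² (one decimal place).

σ₀² = 55.3

For the Normal–Normal model with known σ², precisions add: τ_n = τ₀ + n/σ².
So 1/σ₀² = 1/2.1158 − 28/61.6 = 0.472634 − 0.454545 = 0.018089.
Hence σ₀² = 1/0.018089 ≈ 55.3.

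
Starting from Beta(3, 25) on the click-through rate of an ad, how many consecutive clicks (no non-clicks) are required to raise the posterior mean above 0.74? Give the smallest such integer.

k = 69

After k clicks and 0 non-clicks the posterior is Beta(3+k, 25), with mean (3+k)/(3+25+k).
Set (3+k)/(28+k) > 0.74 and solve: k > (0.74·28 − 3)/(1 − 0.74) = 68.154.
The smallest integer exceeding 68.154 is 69, and checking k=69: (72)/(97) = 0.7423 > 0.74.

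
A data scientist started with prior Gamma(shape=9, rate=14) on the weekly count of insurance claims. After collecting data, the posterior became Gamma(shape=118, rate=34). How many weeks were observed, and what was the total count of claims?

A Gamma(α, β) prior (rate parametrization) on a Poisson rate with n observations summing to S gives posterior Gamma(α+S, β+n).
Matching: Σxᵢ = 118 − 9 = 109 and n = 34 − 14 = 20.

n = 20 weeks with total 109 claims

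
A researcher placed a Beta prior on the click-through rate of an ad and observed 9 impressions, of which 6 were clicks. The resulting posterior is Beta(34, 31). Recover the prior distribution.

Under Beta–binomial conjugacy the posterior parameters are (α+s, β+f).
Subtract the data counts: 34−6=28, 31−3=28.

Beta(28, 28)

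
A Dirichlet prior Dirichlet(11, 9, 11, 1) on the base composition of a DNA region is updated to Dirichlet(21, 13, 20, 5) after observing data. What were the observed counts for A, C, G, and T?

For a Dirichlet(α) prior with multinomial counts c, the posterior is Dirichlet(α + c) componentwise.
Counts are posterior − prior componentwise: 21−11=10, 13−9=4, 20−11=9, 5−1=4.

counts (10, 4, 9, 4)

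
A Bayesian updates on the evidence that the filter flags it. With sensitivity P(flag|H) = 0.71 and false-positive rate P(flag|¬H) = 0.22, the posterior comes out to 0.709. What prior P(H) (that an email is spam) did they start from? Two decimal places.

In odds form, posterior odds = prior odds × likelihood ratio, so prior odds = posterior odds ÷ LR.
Posterior odds = 0.709/(1−0.709) = 2.4364. LR = 0.71/0.22 = 3.2273.
Prior odds = 2.4364/3.2273 = 0.7549, so P(H) = 0.7549/(1+0.7549) ≈ 0.43.

P(H) = 0.43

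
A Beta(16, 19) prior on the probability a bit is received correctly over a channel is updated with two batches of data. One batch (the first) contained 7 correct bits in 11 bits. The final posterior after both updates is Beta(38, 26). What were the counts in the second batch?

Sequential conjugate updates are equivalent to a single update on the pooled data, so total successes = posterior α − prior α and total failures = posterior β − prior β.
Total across both batches: 38−16=22 correct bits, 26−19=7 errors.
Subtract the first batch: 22−7=15 correct bits and 7−4=3 errors.

15 correct bits and 3 errors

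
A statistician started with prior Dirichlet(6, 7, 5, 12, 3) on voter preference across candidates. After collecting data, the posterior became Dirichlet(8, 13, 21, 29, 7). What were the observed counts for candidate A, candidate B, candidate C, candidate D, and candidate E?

counts (2, 6, 16, 17, 4)

For a Dirichlet(α) prior with multinomial counts c, the posterior is Dirichlet(α + c) componentwise.
Counts are posterior − prior componentwise: 8−6=2, 13−7=6, 21−5=16, 29−12=17, 7−3=4.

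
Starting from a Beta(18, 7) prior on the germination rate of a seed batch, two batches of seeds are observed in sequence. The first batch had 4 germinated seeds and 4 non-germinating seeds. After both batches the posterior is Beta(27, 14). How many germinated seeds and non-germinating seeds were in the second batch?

Because Beta–binomial updating is additive in the counts, the combined data contributed (α_post−α_prior, β_post−β_prior) successes and failures.
Total across both batches: 27−18=9 germinated seeds, 14−7=7 non-germinating seeds.
Subtract the first batch: 9−4=5 germinated seeds and 7−4=3 non-germinating seeds.

5 germinated seeds and 3 non-germinating seeds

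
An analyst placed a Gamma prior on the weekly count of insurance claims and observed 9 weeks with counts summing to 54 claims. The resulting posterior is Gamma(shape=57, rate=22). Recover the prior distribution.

A Gamma(α, β) prior (rate parametrization) on a Poisson rate with n observations summing to S gives posterior Gamma(α+S, β+n).
So α = 57 − 54 = 3 and β = 22 − 9 = 13.

Gamma(shape=3, rate=13)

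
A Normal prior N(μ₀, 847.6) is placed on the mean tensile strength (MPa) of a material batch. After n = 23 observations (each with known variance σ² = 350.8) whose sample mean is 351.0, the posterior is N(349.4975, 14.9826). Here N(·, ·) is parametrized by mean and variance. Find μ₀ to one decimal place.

μ₀ = 266.0

The posterior mean is a precision-weighted average: μ_n = (τ₀μ₀ + τ_data·x̄)/(τ₀+τ_data), with τ₀=1/σ₀² and τ_data=n/σ².
Here τ₀ = 1/847.6 = 0.001180 and τ_data = 23/350.8 = 0.065564, so τ_n = 0.066744.
Rearranging for μ₀: μ₀ = (μ_n·τ_n − τ_data·x̄)/τ₀ = (349.4975·0.066744 − 0.065564·351.0) / 0.001180 = 0.313897/0.001180 ≈ 266.0.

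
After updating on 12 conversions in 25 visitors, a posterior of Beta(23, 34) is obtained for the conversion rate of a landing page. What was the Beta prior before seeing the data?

Under Beta–binomial conjugacy the posterior parameters are (a+s, b+f).
Subtract the data counts: 23−12=11, 34−13=21.

Beta(11, 21)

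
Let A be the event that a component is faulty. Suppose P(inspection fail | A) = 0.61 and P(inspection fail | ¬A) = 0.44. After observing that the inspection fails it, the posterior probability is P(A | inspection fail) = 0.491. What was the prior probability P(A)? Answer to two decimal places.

In odds form, posterior odds = prior odds × likelihood ratio, so prior odds = posterior odds ÷ LR.
Posterior odds = 0.491/(1−0.491) = 0.9646. LR = 0.61/0.44 = 1.3864.
Prior odds = 0.9646/1.3864 = 0.6958, so P(A) = 0.6958/(1+0.6958) ≈ 0.41.

P(A) = 0.41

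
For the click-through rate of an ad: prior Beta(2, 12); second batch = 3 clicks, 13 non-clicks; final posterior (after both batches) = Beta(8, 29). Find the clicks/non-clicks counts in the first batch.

Because Beta–binomial updating is additive in the counts, the combined data contributed (α_post−α_prior, β_post−β_prior) successes and failures.
Total across both batches: 8−2=6 clicks, 29−12=17 non-clicks.
Subtract the second batch: 6−3=3 clicks and 17−13=4 non-clicks.

3 clicks and 4 non-clicks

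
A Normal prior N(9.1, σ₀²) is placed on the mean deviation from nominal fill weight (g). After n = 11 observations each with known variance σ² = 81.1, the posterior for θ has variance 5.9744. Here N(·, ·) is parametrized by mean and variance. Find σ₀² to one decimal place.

For the Normal–Normal model with known σ², precisions add: τ_n = τ₀ + n/σ².
So 1/σ₀² = 1/5.9744 − 11/81.1 = 0.167381 − 0.135635 = 0.031746.
Hence σ₀² = 1/0.031746 ≈ 31.5.

σ₀² = 31.5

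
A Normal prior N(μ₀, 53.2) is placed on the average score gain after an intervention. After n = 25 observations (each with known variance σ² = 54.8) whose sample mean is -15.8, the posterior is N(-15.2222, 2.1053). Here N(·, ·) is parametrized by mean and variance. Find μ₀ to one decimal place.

With known observation variance, the Normal–Normal posterior has precision τ_n = τ₀ + n/σ² and mean μ_n = (τ₀μ₀ + (n/σ²)x̄)/τ_n.
Here τ₀ = 1/53.2 = 0.018797 and τ_data = 25/54.8 = 0.456204, so τ_n = 0.475001.
Rearranging for μ₀: μ₀ = (μ_n·τ_n − τ_data·x̄)/τ₀ = (-15.2222·0.475001 − 0.456204·-15.8) / 0.018797 = -0.022537/0.018797 ≈ -1.2.

μ₀ = -1.2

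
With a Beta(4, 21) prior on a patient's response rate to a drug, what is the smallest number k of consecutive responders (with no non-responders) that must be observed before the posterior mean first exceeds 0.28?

After k responders and 0 non-responders the posterior is Beta(4+k, 21), with mean (4+k)/(4+21+k).
Set (4+k)/(25+k) > 0.28 and solve: k > (0.28·25 − 4)/(1 − 0.28) = 4.167.
The smallest integer exceeding 4.167 is 5, and checking k=5: (9)/(30) = 0.3000 > 0.28.

k = 5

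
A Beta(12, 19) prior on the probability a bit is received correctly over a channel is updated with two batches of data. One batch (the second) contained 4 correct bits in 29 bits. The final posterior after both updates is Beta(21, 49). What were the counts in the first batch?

5 correct bits and 5 errors

Sequential conjugate updates are equivalent to a single update on the pooled data, so total successes = posterior α − prior α and total failures = posterior β − prior β.
Total across both batches: 21−12=9 correct bits, 49−19=30 errors.
Subtract the second batch: 9−4=5 correct bits and 30−25=5 errors.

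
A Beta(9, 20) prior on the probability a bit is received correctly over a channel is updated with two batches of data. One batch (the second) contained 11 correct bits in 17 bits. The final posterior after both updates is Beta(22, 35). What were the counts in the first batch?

Sequential conjugate updates are equivalent to a single update on the pooled data, so total successes = posterior α − prior α and total failures = posterior β − prior β.
Total across both batches: 22−9=13 correct bits, 35−20=15 errors.
Subtract the second batch: 13−11=2 correct bits and 15−6=9 errors.

2 correct bits and 9 errors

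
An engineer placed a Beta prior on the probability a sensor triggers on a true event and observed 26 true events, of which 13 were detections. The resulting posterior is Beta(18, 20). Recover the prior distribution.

Under Beta–binomial conjugacy the posterior parameters are (α+s, β+f).
Subtract the data counts: 18−13=5, 20−13=7.

Beta(5, 7)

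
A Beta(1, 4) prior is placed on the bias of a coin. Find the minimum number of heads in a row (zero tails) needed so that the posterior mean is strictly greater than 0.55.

After k heads and 0 tails the posterior is Beta(1+k, 4), with mean (1+k)/(1+4+k).
Set (1+k)/(5+k) > 0.55 and solve: k > (0.55·5 − 1)/(1 − 0.55) = 3.889.
The smallest integer exceeding 3.889 is 4, and checking k=4: (5)/(9) = 0.5556 > 0.55.

k = 4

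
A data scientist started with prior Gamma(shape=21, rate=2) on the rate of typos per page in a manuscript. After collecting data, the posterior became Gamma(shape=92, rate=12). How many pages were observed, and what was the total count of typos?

Gamma–Poisson conjugacy: posterior shape = α + Σxᵢ, posterior rate = β + n.
Matching: Σxᵢ = 92 − 21 = 71 and n = 12 − 2 = 10.

n = 10 pages with total 71 typos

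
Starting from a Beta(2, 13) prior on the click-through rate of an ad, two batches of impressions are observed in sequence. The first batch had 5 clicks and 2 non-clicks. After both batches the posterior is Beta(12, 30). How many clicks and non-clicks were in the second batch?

5 clicks and 15 non-clicks

Sequential conjugate updates are equivalent to a single update on the pooled data, so total successes = posterior α − prior α and total failures = posterior β − prior β.
Total across both batches: 12−2=10 clicks, 30−13=17 non-clicks.
Subtract the first batch: 10−5=5 clicks and 17−2=15 non-clicks.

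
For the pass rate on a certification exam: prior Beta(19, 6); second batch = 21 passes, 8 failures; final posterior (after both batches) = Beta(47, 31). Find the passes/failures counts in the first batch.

Sequential conjugate updates are equivalent to a single update on the pooled data, so total successes = posterior α − prior α and total failures = posterior β − prior β.
Total across both batches: 47−19=28 passes, 31−6=25 failures.
Subtract the second batch: 28−21=7 passes and 25−8=17 failures.

7 passes and 17 failures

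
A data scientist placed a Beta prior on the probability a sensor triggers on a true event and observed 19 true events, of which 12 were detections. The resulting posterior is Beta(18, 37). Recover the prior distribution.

Beta(6, 30)

Beta is conjugate to the binomial likelihood: posterior = Beta(a+s, b+f).
Subtract the data counts: 18−12=6, 37−7=30.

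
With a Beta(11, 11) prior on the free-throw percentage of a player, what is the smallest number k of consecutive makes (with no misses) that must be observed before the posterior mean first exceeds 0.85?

k = 52

After k makes and 0 misses the posterior is Beta(11+k, 11), with mean (11+k)/(11+11+k).
Set (11+k)/(22+k) > 0.85 and solve: k > (0.85·22 − 11)/(1 − 0.85) = 51.333.
The smallest integer exceeding 51.333 is 52.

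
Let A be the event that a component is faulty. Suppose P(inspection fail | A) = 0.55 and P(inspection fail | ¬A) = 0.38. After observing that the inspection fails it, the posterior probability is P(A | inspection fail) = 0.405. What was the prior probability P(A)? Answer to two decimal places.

P(A) = 0.32

Bayes' rule in odds form gives O(A|E) = O(A)·[P(E|A)/P(E|¬A)], hence O(A) = O(A|E)/LR.
Posterior odds = 0.405/(1−0.405) = 0.6807. LR = 0.55/0.38 = 1.4474.
Prior odds = 0.6807/1.4474 = 0.4703, so P(A) = 0.4703/(1+0.4703) ≈ 0.32.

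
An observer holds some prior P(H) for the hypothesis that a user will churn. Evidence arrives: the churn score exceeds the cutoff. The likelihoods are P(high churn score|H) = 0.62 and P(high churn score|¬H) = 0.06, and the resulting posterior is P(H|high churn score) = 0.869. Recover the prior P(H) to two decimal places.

In odds form, posterior odds = prior odds × likelihood ratio, so prior odds = posterior odds ÷ LR.
Posterior odds = 0.869/(1−0.869) = 6.6336. LR = 0.62/0.06 = 10.3333.
Prior odds = 6.6336/10.3333 = 0.6420, so P(H) = 0.6420/(1+0.6420) ≈ 0.39.

P(H) = 0.39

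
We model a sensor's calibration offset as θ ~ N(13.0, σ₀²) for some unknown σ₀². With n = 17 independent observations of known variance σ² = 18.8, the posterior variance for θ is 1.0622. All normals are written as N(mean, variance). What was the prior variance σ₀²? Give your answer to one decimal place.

Posterior precision equals prior precision plus data precision: 1/σ_n² = 1/σ₀² + n/σ².
So 1/σ₀² = 1/1.0622 − 17/18.8 = 0.941442 − 0.904255 = 0.037187.
Hence σ₀² = 1/0.037187 ≈ 26.9.

σ₀² = 26.9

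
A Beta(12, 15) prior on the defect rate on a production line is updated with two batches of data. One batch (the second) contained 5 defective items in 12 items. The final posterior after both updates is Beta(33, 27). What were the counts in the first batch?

Because Beta–binomial updating is additive in the counts, the combined data contributed (α_post−α_prior, β_post−β_prior) successes and failures.
Total across both batches: 33−12=21 defective items, 27−15=12 good items.
Subtract the second batch: 21−5=16 defective items and 12−7=5 good items.

16 defective items and 5 good items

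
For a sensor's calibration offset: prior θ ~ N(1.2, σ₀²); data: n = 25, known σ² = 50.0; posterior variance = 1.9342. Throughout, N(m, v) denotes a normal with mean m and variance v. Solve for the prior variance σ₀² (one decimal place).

σ₀² = 58.8

For the Normal–Normal model with known σ², precisions add: τ_n = τ₀ + n/σ².
So 1/σ₀² = 1/1.9342 − 25/50.0 = 0.517010 − 0.500000 = 0.017010.
Hence σ₀² = 1/0.017010 ≈ 58.8.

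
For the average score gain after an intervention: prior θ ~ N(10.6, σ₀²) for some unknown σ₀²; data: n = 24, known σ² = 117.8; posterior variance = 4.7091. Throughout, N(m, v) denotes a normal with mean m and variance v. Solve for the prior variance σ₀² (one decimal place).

σ₀² = 116.0

Posterior precision equals prior precision plus data precision: 1/σ_n² = 1/σ₀² + n/σ².
So 1/σ₀² = 1/4.7091 − 24/117.8 = 0.212355 − 0.203735 = 0.008620.
Hence σ₀² = 1/0.008620 ≈ 116.0.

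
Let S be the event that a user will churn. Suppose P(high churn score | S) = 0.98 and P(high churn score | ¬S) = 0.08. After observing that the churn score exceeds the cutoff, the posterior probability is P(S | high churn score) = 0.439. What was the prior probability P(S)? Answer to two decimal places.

In odds form, posterior odds = prior odds × likelihood ratio, so prior odds = posterior odds ÷ LR.
Posterior odds = 0.439/(1−0.439) = 0.7825. LR = 0.98/0.08 = 12.2500.
Prior odds = 0.7825/12.2500 = 0.0639, so P(S) = 0.0639/(1+0.0639) ≈ 0.06.

P(S) = 0.06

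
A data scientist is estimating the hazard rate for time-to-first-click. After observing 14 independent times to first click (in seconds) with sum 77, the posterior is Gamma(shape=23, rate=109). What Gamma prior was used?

Gamma(shape=9, rate=32)

Gamma–exponential conjugacy: posterior shape = α + n, posterior rate = β + Σtᵢ.
So α = 23 − 14 = 9 and β = 109 − 77 = 32.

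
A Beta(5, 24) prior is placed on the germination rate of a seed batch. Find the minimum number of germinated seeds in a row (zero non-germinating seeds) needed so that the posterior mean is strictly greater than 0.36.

k = 9

After k germinated seeds and 0 non-germinating seeds the posterior is Beta(5+k, 24), with mean (5+k)/(5+24+k).
Set (5+k)/(29+k) > 0.36 and solve: k > (0.36·29 − 5)/(1 − 0.36) = 8.500.
The smallest integer exceeding 8.500 is 9, and checking k=9: (14)/(38) = 0.3684 > 0.36.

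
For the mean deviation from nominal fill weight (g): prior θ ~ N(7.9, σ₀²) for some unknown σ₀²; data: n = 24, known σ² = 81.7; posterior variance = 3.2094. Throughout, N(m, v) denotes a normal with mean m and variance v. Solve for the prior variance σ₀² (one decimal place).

For the Normal–Normal model with known σ², precisions add: τ_n = τ₀ + n/σ².
So 1/σ₀² = 1/3.2094 − 24/81.7 = 0.311585 − 0.293758 = 0.017827.
Hence σ₀² = 1/0.017827 ≈ 56.1.

σ₀² = 56.1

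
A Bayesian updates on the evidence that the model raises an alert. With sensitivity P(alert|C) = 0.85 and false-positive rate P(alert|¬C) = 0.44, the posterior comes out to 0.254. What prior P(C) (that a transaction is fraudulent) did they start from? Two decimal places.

Bayes' rule in odds form gives O(C|E) = O(C)·[P(E|C)/P(E|¬C)], hence O(C) = O(C|E)/LR.
Posterior odds = 0.254/(1−0.254) = 0.3405. LR = 0.85/0.44 = 1.9318.
Prior odds = 0.3405/1.9318 = 0.1763, so P(C) = 0.1763/(1+0.1763) ≈ 0.15.

P(C) = 0.15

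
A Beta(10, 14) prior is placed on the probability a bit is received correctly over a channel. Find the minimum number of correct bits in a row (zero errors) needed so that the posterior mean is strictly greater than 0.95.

k = 257

After k correct bits and 0 errors the posterior is Beta(10+k, 14), with mean (10+k)/(10+14+k).
Set (10+k)/(24+k) > 0.95 and solve: k > (0.95·24 − 10)/(1 − 0.95) = 256.000.
The smallest integer exceeding 256.000 is 257.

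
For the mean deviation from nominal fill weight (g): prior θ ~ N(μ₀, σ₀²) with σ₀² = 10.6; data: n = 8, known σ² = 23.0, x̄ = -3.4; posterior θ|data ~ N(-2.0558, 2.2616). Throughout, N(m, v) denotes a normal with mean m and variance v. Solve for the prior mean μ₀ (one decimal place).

μ₀ = 2.9

With known observation variance, the Normal–Normal posterior has precision τ_n = τ₀ + n/σ² and mean μ_n = (τ₀μ₀ + (n/σ²)x̄)/τ_n.
Here τ₀ = 1/10.6 = 0.094340 and τ_data = 8/23.0 = 0.347826, so τ_n = 0.442166.
Rearranging for μ₀: μ₀ = (μ_n·τ_n − τ_data·x̄)/τ₀ = (-2.0558·0.442166 − 0.347826·-3.4) / 0.094340 = 0.273604/0.094340 ≈ 2.9.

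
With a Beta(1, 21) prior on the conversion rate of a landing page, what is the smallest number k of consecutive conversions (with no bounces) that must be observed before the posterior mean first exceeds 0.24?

k = 6

After k conversions and 0 bounces the posterior is Beta(1+k, 21), with mean (1+k)/(1+21+k).
Set (1+k)/(22+k) > 0.24 and solve: k > (0.24·22 − 1)/(1 − 0.24) = 5.632.
The smallest integer exceeding 5.632 is 6, and checking k=6: (7)/(28) = 0.2500 > 0.24.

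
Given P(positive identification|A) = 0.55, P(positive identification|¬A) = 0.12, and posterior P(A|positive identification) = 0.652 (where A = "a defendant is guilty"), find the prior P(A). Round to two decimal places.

Bayes' rule in odds form gives O(A|E) = O(A)·[P(E|A)/P(E|¬A)], hence O(A) = O(A|E)/LR.
Posterior odds = 0.652/(1−0.652) = 1.8736. LR = 0.55/0.12 = 4.5833.
Prior odds = 1.8736/4.5833 = 0.4088, so P(A) = 0.4088/(1+0.4088) ≈ 0.29.

P(A) = 0.29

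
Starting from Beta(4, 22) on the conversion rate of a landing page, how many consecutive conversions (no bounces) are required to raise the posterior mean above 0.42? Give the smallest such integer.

After k conversions and 0 bounces the posterior is Beta(4+k, 22), with mean (4+k)/(4+22+k).
Set (4+k)/(26+k) > 0.42 and solve: k > (0.42·26 − 4)/(1 − 0.42) = 11.931.
The smallest integer exceeding 11.931 is 12.

k = 12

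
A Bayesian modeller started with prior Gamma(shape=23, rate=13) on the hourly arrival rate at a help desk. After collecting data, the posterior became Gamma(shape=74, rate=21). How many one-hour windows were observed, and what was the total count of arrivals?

A Gamma(α, β) prior (rate parametrization) on a Poisson rate with n observations summing to S gives posterior Gamma(α+S, β+n).
Matching: Σxᵢ = 74 − 23 = 51 and n = 21 − 13 = 8.

n = 8 one-hour windows with total 51 arrivals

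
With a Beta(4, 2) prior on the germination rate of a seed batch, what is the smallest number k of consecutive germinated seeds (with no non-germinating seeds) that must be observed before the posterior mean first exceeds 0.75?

k = 3

After k germinated seeds and 0 non-germinating seeds the posterior is Beta(4+k, 2), with mean (4+k)/(4+2+k).
Set (4+k)/(6+k) > 0.75 and solve: k > (0.75·6 − 4)/(1 − 0.75) = 2.000.
The smallest integer exceeding 2.000 is 3.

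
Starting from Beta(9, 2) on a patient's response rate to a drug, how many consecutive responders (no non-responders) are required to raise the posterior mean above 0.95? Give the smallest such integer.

After k responders and 0 non-responders the posterior is Beta(9+k, 2), with mean (9+k)/(9+2+k).
Set (9+k)/(11+k) > 0.95 and solve: k > (0.95·11 − 9)/(1 − 0.95) = 29.000.
The smallest integer exceeding 29.000 is 30.

k = 30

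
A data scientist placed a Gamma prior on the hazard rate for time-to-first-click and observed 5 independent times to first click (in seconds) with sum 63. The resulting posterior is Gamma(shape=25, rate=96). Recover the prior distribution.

Gamma(shape=20, rate=33)

For an exponential likelihood with a Gamma(α, β) prior on the rate, n observations with total T give posterior Gamma(α+n, β+T).
So α = 25 − 5 = 20 and β = 96 − 63 = 33.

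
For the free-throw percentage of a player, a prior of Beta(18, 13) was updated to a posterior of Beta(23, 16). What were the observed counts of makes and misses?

Beta is conjugate to the binomial likelihood: posterior = Beta(α+s, β+f).
So s = 23 − 18 = 5 and f = 16 − 13 = 3.

5 makes and 3 misses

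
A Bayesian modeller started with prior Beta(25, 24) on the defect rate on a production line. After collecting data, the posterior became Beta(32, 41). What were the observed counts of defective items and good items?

A Beta(α, β) prior with s successes and f failures in binomial data gives a Beta(α+s, β+f) posterior.
So s = 32 − 25 = 7 and f = 41 − 24 = 17.

7 defective items and 17 good items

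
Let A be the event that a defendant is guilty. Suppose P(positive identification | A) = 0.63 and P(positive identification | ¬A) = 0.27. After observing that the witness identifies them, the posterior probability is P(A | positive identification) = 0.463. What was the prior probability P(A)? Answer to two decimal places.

P(A) = 0.27

In odds form, posterior odds = prior odds × likelihood ratio, so prior odds = posterior odds ÷ LR.
Posterior odds = 0.463/(1−0.463) = 0.8622. LR = 0.63/0.27 = 2.3333.
Prior odds = 0.8622/2.3333 = 0.3695, so P(A) = 0.3695/(1+0.3695) ≈ 0.27.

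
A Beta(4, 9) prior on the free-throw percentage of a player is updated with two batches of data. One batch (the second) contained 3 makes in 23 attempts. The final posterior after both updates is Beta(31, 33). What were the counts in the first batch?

24 makes and 4 misses

Because Beta–binomial updating is additive in the counts, the combined data contributed (α_post−α_prior, β_post−β_prior) successes and failures.
Total across both batches: 31−4=27 makes, 33−9=24 misses.
Subtract the second batch: 27−3=24 makes and 24−20=4 misses.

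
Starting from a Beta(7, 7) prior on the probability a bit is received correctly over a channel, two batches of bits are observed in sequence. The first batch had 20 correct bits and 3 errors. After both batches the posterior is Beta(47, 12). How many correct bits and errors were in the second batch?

Because Beta–binomial updating is additive in the counts, the combined data contributed (α_post−α_prior, β_post−β_prior) successes and failures.
Total across both batches: 47−7=40 correct bits, 12−7=5 errors.
Subtract the first batch: 40−20=20 correct bits and 5−3=2 errors.

20 correct bits and 2 errors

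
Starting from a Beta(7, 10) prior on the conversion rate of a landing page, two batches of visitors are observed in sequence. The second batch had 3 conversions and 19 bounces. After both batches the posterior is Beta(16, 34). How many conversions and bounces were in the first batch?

6 conversions and 5 bounces

Sequential conjugate updates are equivalent to a single update on the pooled data, so total successes = posterior α − prior α and total failures = posterior β − prior β.
Total across both batches: 16−7=9 conversions, 34−10=24 bounces.
Subtract the second batch: 9−3=6 conversions and 24−19=5 bounces.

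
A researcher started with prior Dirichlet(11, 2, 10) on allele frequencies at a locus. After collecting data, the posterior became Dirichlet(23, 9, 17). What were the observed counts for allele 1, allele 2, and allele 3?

For a Dirichlet(α) prior with multinomial counts c, the posterior is Dirichlet(α + c) componentwise.
Counts are posterior − prior componentwise: 23−11=12, 9−2=7, 17−10=7.

counts (12, 7, 7)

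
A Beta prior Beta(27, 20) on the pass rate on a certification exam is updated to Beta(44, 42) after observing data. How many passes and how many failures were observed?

A Beta(a, b) prior with s successes and f failures in binomial data gives a Beta(a+s, b+f) posterior.
Match parameters: s=44−27=17, f=42−20=22.

17 passes and 22 failures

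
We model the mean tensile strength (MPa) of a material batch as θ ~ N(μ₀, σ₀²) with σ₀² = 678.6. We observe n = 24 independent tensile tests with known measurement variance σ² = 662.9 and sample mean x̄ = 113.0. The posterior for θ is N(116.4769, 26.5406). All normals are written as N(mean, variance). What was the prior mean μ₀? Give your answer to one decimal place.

With known observation variance, the Normal–Normal posterior has precision τ_n = τ₀ + n/σ² and mean μ_n = (τ₀μ₀ + (n/σ²)x̄)/τ_n.
Here τ₀ = 1/678.6 = 0.001474 and τ_data = 24/662.9 = 0.036205, so τ_n = 0.037679.
Rearranging for μ₀: μ₀ = (μ_n·τ_n − τ_data·x̄)/τ₀ = (116.4769·0.037679 − 0.036205·113.0) / 0.001474 = 0.297568/0.001474 ≈ 201.9.

μ₀ = 201.9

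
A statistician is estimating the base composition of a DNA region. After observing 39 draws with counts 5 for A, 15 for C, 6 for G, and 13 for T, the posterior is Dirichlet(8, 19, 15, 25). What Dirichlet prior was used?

Dirichlet(3, 4, 9, 12)

For a Dirichlet(α) prior with multinomial counts c, the posterior is Dirichlet(α + c) componentwise.
Subtract each count from the matching posterior parameter: 8−5=3, 19−15=4, 15−6=9, 25−13=12.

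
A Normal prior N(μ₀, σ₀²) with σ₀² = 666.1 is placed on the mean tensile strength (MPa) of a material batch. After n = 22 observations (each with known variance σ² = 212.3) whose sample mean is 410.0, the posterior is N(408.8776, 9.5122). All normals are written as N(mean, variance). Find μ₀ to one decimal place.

The posterior mean is a precision-weighted average: μ_n = (τ₀μ₀ + τ_data·x̄)/(τ₀+τ_data), with τ₀=1/σ₀² and τ_data=n/σ².
Here τ₀ = 1/666.1 = 0.001501 and τ_data = 22/212.3 = 0.103627, so τ_n = 0.105128.
Rearranging for μ₀: μ₀ = (μ_n·τ_n − τ_data·x̄)/τ₀ = (408.8776·0.105128 − 0.103627·410.0) / 0.001501 = 0.497414/0.001501 ≈ 331.4.

μ₀ = 331.4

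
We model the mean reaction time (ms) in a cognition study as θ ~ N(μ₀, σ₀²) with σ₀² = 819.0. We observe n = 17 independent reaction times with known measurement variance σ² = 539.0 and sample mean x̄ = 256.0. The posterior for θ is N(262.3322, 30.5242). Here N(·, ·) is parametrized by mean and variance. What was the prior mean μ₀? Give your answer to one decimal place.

μ₀ = 425.9

The posterior mean is a precision-weighted average: μ_n = (τ₀μ₀ + τ_data·x̄)/(τ₀+τ_data), with τ₀=1/σ₀² and τ_data=n/σ².
Here τ₀ = 1/819.0 = 0.001221 and τ_data = 17/539.0 = 0.031540, so τ_n = 0.032761.
Rearranging for μ₀: μ₀ = (μ_n·τ_n − τ_data·x̄)/τ₀ = (262.3322·0.032761 − 0.031540·256.0) / 0.001221 = 0.520025/0.001221 ≈ 425.9.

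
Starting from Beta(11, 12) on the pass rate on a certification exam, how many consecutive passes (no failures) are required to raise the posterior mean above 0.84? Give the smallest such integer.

k = 53

After k passes and 0 failures the posterior is Beta(11+k, 12), with mean (11+k)/(11+12+k).
Set (11+k)/(23+k) > 0.84 and solve: k > (0.84·23 − 11)/(1 − 0.84) = 52.000.
The smallest integer exceeding 52.000 is 53.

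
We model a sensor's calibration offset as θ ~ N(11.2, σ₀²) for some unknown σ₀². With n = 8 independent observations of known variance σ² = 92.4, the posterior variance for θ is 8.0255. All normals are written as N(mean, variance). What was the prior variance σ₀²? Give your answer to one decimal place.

σ₀² = 26.3

Posterior precision equals prior precision plus data precision: 1/σ_n² = 1/σ₀² + n/σ².
So 1/σ₀² = 1/8.0255 − 8/92.4 = 0.124603 − 0.086580 = 0.038023.
Hence σ₀² = 1/0.038023 ≈ 26.3.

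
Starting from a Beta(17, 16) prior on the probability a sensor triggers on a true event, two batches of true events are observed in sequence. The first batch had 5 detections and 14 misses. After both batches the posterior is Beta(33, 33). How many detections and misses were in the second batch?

11 detections and 3 misses

Because Beta–binomial updating is additive in the counts, the combined data contributed (α_post−α_prior, β_post−β_prior) successes and failures.
Total across both batches: 33−17=16 detections, 33−16=17 misses.
Subtract the first batch: 16−5=11 detections and 17−14=3 misses.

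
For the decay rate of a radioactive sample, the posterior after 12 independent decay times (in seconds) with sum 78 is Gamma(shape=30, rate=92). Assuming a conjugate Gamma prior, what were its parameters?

Gamma(shape=18, rate=14)

For an exponential likelihood with a Gamma(α, β) prior on the rate, n observations with total T give posterior Gamma(α+n, β+T).
So α = 30 − 12 = 18 and β = 92 − 78 = 14.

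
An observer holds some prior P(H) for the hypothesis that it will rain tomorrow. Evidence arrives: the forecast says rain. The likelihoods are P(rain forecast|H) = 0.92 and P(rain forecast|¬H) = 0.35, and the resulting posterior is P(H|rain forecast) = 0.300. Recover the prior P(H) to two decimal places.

P(H) = 0.14

In odds form, posterior odds = prior odds × likelihood ratio, so prior odds = posterior odds ÷ LR.
Posterior odds = 0.300/(1−0.300) = 0.4286. LR = 0.92/0.35 = 2.6286.
Prior odds = 0.4286/2.6286 = 0.1631, so P(H) = 0.1631/(1+0.1631) ≈ 0.14.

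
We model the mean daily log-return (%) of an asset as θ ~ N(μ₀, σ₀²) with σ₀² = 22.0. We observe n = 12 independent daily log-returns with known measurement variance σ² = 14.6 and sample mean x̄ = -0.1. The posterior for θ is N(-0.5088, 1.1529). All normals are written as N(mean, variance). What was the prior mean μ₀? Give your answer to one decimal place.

μ₀ = -7.9

With known observation variance, the Normal–Normal posterior has precision τ_n = τ₀ + n/σ² and mean μ_n = (τ₀μ₀ + (n/σ²)x̄)/τ_n.
Here τ₀ = 1/22.0 = 0.045455 and τ_data = 12/14.6 = 0.821918, so τ_n = 0.867373.
Rearranging for μ₀: μ₀ = (μ_n·τ_n − τ_data·x̄)/τ₀ = (-0.5088·0.867373 − 0.821918·-0.1) / 0.045455 = -0.359128/0.045455 ≈ -7.9.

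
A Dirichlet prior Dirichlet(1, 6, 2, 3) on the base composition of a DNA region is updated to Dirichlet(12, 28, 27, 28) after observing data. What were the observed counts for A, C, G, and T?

For a Dirichlet(α) prior with multinomial counts c, the posterior is Dirichlet(α + c) componentwise.
Counts are posterior − prior componentwise: 12−1=11, 28−6=22, 27−2=25, 28−3=25.

counts (11, 22, 25, 25)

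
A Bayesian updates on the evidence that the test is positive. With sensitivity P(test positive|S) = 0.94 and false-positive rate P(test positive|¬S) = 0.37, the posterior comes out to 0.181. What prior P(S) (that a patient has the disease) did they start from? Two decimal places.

P(S) = 0.08

Bayes' rule in odds form gives O(S|E) = O(S)·[P(E|S)/P(E|¬S)], hence O(S) = O(S|E)/LR.
Posterior odds = 0.181/(1−0.181) = 0.2210. LR = 0.94/0.37 = 2.5405.
Prior odds = 0.2210/2.5405 = 0.0870, so P(S) = 0.0870/(1+0.0870) ≈ 0.08.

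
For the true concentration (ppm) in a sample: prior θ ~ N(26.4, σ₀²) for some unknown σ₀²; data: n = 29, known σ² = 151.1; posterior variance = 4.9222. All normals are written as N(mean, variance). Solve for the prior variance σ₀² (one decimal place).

σ₀² = 89.0

Posterior precision equals prior precision plus data precision: 1/σ_n² = 1/σ₀² + n/σ².
So 1/σ₀² = 1/4.9222 − 29/151.1 = 0.203161 − 0.191926 = 0.011235.
Hence σ₀² = 1/0.011235 ≈ 89.0.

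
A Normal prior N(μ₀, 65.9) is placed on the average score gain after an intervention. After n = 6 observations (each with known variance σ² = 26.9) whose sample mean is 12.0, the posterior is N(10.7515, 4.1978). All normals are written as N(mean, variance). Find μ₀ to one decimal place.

μ₀ = -7.6

The posterior mean is a precision-weighted average: μ_n = (τ₀μ₀ + τ_data·x̄)/(τ₀+τ_data), with τ₀=1/σ₀² and τ_data=n/σ².
Here τ₀ = 1/65.9 = 0.015175 and τ_data = 6/26.9 = 0.223048, so τ_n = 0.238223.
Rearranging for μ₀: μ₀ = (μ_n·τ_n − τ_data·x̄)/τ₀ = (10.7515·0.238223 − 0.223048·12.0) / 0.015175 = -0.115321/0.015175 ≈ -7.6.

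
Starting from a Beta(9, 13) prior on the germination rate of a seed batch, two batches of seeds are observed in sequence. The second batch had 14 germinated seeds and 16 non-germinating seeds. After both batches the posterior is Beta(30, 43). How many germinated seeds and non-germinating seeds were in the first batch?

7 germinated seeds and 14 non-germinating seeds

Sequential conjugate updates are equivalent to a single update on the pooled data, so total successes = posterior α − prior α and total failures = posterior β − prior β.
Total across both batches: 30−9=21 germinated seeds, 43−13=30 non-germinating seeds.
Subtract the second batch: 21−14=7 germinated seeds and 30−16=14 non-germinating seeds.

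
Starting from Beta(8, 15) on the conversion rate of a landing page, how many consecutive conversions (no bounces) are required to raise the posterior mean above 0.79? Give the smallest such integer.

After k conversions and 0 bounces the posterior is Beta(8+k, 15), with mean (8+k)/(8+15+k).
Set (8+k)/(23+k) > 0.79 and solve: k > (0.79·23 − 8)/(1 − 0.79) = 48.429.
The smallest integer exceeding 48.429 is 49, and checking k=49: (57)/(72) = 0.7917 > 0.79.

k = 49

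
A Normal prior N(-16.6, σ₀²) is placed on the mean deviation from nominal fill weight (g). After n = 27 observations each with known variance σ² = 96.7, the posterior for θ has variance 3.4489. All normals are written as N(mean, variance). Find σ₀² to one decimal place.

For the Normal–Normal model with known σ², precisions add: τ_n = τ₀ + n/σ².
So 1/σ₀² = 1/3.4489 − 27/96.7 = 0.289948 − 0.279214 = 0.010734.
Hence σ₀² = 1/0.010734 ≈ 93.2.

σ₀² = 93.2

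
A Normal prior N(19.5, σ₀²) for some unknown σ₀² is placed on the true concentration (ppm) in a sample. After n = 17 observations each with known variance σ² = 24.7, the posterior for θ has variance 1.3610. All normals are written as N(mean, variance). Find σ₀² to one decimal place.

σ₀² = 21.5

Posterior precision equals prior precision plus data precision: 1/σ_n² = 1/σ₀² + n/σ².
So 1/σ₀² = 1/1.3610 − 17/24.7 = 0.734754 − 0.688259 = 0.046495.
Hence σ₀² = 1/0.046495 ≈ 21.5.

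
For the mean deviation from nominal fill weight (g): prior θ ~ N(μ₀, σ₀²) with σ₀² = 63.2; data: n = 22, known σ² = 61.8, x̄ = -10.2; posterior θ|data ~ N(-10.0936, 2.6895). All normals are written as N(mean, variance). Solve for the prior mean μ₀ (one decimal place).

The posterior mean is a precision-weighted average: μ_n = (τ₀μ₀ + τ_data·x̄)/(τ₀+τ_data), with τ₀=1/σ₀² and τ_data=n/σ².
Here τ₀ = 1/63.2 = 0.015823 and τ_data = 22/61.8 = 0.355987, so τ_n = 0.371810.
Rearranging for μ₀: μ₀ = (μ_n·τ_n − τ_data·x̄)/τ₀ = (-10.0936·0.371810 − 0.355987·-10.2) / 0.015823 = -0.121834/0.015823 ≈ -7.7.

μ₀ = -7.7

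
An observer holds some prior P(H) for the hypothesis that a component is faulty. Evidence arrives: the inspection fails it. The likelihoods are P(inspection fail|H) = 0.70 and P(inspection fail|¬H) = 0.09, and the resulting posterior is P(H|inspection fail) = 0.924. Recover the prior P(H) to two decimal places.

P(H) = 0.61

In odds form, posterior odds = prior odds × likelihood ratio, so prior odds = posterior odds ÷ LR.
Posterior odds = 0.924/(1−0.924) = 12.1579. LR = 0.70/0.09 = 7.7778.
Prior odds = 12.1579/7.7778 = 1.5632, so P(H) = 1.5632/(1+1.5632) ≈ 0.61.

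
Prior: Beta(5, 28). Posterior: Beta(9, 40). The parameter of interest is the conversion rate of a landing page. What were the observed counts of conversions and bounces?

Under Beta–binomial conjugacy the posterior parameters are (α+s, β+f).
Match parameters: s=9−5=4, f=40−28=12.

4 conversions and 12 bounces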